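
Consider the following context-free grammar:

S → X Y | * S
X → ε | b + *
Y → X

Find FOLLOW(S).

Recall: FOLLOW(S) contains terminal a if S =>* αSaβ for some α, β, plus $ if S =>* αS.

We compute FOLLOW(S) using the standard algorithm.
FOLLOW(S) starts with {$}.
FIRST(S) = {*, b, ε}
FIRST(X) = {b, ε}
FIRST(Y) = {b, ε}
FOLLOW(S) = {$}
FOLLOW(X) = {$, b}
FOLLOW(Y) = {$}
Therefore, FOLLOW(S) = {$}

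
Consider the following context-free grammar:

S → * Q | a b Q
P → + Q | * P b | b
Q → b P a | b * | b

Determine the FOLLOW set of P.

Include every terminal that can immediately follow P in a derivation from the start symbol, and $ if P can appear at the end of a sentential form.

We compute FOLLOW(P) using the standard algorithm.
FOLLOW(S) starts with {$}.
FIRST(P) = {*, +, b}
FIRST(Q) = {b}
FIRST(S) = {*, a}
FOLLOW(P) = {a, b}
FOLLOW(Q) = {$, a, b}
FOLLOW(S) = {$}
Therefore, FOLLOW(P) = {a, b}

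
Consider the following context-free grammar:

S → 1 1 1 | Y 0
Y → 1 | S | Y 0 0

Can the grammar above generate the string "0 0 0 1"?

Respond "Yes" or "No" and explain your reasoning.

No - no valid derivation exists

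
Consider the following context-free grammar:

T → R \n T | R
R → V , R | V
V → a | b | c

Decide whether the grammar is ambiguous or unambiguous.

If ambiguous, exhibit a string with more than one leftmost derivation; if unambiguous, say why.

Unambiguous - every string in the language has a unique leftmost derivation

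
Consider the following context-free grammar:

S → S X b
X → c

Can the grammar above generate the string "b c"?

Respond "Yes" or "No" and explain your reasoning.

No - no valid derivation exists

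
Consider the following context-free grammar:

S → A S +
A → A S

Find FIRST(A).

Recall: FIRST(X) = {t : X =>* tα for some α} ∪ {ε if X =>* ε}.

We compute FIRST(A) using the standard algorithm.
FIRST(A) = {}
FIRST(S) = {}
Therefore, FIRST(A) = {}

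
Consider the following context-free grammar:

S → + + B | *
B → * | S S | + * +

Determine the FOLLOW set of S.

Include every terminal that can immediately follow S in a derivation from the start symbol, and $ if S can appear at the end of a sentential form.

We compute FOLLOW(S) using the standard algorithm.
FOLLOW(S) starts with {$}.
FIRST(B) = {*, +}
FIRST(S) = {*, +}
FOLLOW(B) = {$, *, +}
FOLLOW(S) = {$, *, +}
Therefore, FOLLOW(S) = {$, *, +}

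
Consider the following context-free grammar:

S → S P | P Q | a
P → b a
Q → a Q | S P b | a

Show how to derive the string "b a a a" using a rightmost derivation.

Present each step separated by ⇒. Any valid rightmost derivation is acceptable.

S ⇒ P Q ⇒ P a Q ⇒ P a a ⇒ b a a a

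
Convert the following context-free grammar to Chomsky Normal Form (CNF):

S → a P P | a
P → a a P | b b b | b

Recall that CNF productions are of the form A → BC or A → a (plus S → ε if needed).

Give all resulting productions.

TA → a; S → a; TB → b; P → b; S → TA X0; X0 → P P; P → TA X1; X1 → TA P; P → TB X2; X2 → TB TB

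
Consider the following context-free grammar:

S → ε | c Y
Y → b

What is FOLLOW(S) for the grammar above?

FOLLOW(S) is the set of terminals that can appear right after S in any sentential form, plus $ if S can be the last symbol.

We compute FOLLOW(S) using the standard algorithm.
FOLLOW(S) starts with {$}.
FIRST(S) = {c, ε}
FIRST(Y) = {b}
FOLLOW(S) = {$}
FOLLOW(Y) = {$}
Therefore, FOLLOW(S) = {$}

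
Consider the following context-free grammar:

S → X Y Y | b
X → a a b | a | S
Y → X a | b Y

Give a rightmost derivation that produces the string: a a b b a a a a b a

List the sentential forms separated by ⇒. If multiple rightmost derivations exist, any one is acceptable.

S ⇒ X Y Y ⇒ X Y X a ⇒ X Y a a b a ⇒ X b Y a a b a ⇒ X b X a a a b a ⇒ X b a a a a b a ⇒ a a b b a a a a b a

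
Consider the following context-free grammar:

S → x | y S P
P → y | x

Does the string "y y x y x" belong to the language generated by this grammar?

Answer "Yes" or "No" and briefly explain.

Yes - a valid derivation exists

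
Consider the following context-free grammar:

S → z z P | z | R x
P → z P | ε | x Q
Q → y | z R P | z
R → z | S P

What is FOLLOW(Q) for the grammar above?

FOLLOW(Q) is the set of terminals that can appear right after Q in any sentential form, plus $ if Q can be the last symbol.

We compute FOLLOW(Q) using the standard algorithm.
FOLLOW(S) starts with {$}.
FIRST(P) = {x, z, ε}
FIRST(Q) = {y, z}
FIRST(R) = {z}
FIRST(S) = {z}
FOLLOW(P) = {$, x, z}
FOLLOW(Q) = {$, x, z}
FOLLOW(R) = {$, x, z}
FOLLOW(S) = {$, x, z}
Therefore, FOLLOW(Q) = {$, x, z}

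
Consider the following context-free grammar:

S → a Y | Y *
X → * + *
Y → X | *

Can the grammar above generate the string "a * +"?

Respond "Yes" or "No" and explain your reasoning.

No - no valid derivation exists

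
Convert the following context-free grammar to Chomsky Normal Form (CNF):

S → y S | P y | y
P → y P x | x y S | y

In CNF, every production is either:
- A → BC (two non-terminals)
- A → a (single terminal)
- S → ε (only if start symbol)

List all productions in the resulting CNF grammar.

TY → y; S → y; TX → x; P → y; S → TY S; S → P TY; P → TY X0; X0 → P TX; P → TX X1; X1 → TY S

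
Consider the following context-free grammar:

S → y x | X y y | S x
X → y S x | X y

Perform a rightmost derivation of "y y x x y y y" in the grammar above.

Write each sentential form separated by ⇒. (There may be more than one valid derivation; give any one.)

S ⇒ X y y ⇒ X y y y ⇒ y S x y y y ⇒ y y x x y y y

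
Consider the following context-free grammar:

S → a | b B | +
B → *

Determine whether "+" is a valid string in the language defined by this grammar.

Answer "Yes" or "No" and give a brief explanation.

Yes - a valid derivation exists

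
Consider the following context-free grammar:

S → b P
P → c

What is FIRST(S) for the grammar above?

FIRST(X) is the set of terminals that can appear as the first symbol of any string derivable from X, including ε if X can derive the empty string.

We compute FIRST(S) using the standard algorithm.
FIRST(P) = {c}
FIRST(S) = {b}
Therefore, FIRST(S) = {b}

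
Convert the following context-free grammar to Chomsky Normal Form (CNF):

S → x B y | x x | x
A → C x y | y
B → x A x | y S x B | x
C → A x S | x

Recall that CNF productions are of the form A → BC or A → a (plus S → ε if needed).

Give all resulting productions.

TX → x; TY → y; S → x; A → y; B → x; C → x; S → TX X0; X0 → B TY; S → TX TX; A → C X1; X1 → TX TY; B → TX X2; X2 → A TX; B → TY X3; X3 → S X4; X4 → TX B; C → A X5; X5 → TX S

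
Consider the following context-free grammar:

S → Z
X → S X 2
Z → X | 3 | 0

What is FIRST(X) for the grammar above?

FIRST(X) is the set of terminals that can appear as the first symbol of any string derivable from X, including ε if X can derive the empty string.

We compute FIRST(X) using the standard algorithm.
FIRST(S) = {0, 3}
FIRST(X) = {0, 3}
FIRST(Z) = {0, 3}
Therefore, FIRST(X) = {0, 3}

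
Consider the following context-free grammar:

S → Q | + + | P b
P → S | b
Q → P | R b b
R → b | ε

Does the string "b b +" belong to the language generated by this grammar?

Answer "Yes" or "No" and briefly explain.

No - no valid derivation exists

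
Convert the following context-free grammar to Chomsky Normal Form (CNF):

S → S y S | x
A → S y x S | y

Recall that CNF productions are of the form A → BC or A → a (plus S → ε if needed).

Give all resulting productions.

TY → y; S → x; TX → x; A → y; S → S X0; X0 → TY S; A → S X1; X1 → TY X2; X2 → TX S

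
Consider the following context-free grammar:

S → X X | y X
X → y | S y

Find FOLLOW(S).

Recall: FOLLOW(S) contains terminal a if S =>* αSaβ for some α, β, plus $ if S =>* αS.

We compute FOLLOW(S) using the standard algorithm.
FOLLOW(S) starts with {$}.
FIRST(S) = {y}
FIRST(X) = {y}
FOLLOW(S) = {$, y}
FOLLOW(X) = {$, y}
Therefore, FOLLOW(S) = {$, y}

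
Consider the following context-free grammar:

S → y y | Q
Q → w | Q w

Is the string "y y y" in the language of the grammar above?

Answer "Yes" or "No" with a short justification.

No - no valid derivation exists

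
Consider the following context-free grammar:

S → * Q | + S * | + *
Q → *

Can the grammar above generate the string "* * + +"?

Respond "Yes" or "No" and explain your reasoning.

No - no valid derivation exists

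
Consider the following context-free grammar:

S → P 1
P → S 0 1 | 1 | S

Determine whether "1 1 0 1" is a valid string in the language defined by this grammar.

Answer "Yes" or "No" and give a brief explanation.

No - no valid derivation exists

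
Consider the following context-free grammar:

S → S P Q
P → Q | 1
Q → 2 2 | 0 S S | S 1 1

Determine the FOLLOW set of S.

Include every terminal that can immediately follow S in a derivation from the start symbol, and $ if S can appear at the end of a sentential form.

We compute FOLLOW(S) using the standard algorithm.
FOLLOW(S) starts with {$}.
FIRST(P) = {0, 1, 2}
FIRST(Q) = {0, 2}
FIRST(S) = {}
FOLLOW(P) = {0, 2}
FOLLOW(Q) = {$, 0, 1, 2}
FOLLOW(S) = {$, 0, 1, 2}
Therefore, FOLLOW(S) = {$, 0, 1, 2}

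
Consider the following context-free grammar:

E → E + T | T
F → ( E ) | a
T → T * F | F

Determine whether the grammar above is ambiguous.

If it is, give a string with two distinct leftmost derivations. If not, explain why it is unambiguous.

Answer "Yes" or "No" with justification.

No - the grammar is unambiguous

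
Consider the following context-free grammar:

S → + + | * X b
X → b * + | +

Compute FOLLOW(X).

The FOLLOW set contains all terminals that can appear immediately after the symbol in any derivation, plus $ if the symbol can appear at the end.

We compute FOLLOW(X) using the standard algorithm.
FOLLOW(S) starts with {$}.
FIRST(S) = {*, +}
FIRST(X) = {+, b}
FOLLOW(S) = {$}
FOLLOW(X) = {b}
Therefore, FOLLOW(X) = {b}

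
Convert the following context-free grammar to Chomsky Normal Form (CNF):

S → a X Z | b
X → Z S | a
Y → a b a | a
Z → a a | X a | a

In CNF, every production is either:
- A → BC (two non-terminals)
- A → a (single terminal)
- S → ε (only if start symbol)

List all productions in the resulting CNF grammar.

TA → a; S → b; X → a; TB → b; Y → a; Z → a; S → TA X0; X0 → X Z; X → Z S; Y → TA X1; X1 → TB TA; Z → TA TA; Z → X TA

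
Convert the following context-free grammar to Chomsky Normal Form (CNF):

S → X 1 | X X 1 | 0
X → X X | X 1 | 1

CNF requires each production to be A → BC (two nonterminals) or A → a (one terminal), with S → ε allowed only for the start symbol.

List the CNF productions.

T1 → 1; S → 0; X → 1; S → X T1; S → X X0; X0 → X T1; X → X X; X → X T1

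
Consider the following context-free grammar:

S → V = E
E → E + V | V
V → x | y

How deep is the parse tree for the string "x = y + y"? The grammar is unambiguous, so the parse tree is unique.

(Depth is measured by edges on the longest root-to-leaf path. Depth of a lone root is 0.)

4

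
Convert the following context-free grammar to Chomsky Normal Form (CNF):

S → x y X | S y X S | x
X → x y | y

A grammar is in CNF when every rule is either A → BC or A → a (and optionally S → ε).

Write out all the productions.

TX → x; TY → y; S → x; X → y; S → TX X0; X0 → TY X; S → S X1; X1 → TY X2; X2 → X S; X → TX TY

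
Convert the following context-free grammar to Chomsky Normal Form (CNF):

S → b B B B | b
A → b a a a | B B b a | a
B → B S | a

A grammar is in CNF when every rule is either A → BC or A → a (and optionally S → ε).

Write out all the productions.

TB → b; S → b; TA → a; A → a; B → a; S → TB X0; X0 → B X1; X1 → B B; A → TB X2; X2 → TA X3; X3 → TA TA; A → B X4; X4 → B X5; X5 → TB TA; B → B S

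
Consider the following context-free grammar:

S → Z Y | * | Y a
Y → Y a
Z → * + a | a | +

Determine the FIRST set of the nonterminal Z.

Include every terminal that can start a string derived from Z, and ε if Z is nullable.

We compute FIRST(Z) using the standard algorithm.
FIRST(S) = {*, +, a}
FIRST(Y) = {}
FIRST(Z) = {*, +, a}
Therefore, FIRST(Z) = {*, +, a}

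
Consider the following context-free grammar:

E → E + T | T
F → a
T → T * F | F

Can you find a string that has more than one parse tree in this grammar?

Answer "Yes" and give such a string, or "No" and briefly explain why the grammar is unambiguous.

No - the grammar is unambiguous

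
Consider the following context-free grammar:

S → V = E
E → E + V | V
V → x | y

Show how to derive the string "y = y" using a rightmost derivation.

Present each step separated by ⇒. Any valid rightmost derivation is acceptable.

S ⇒ V = E ⇒ V = V ⇒ V = y ⇒ y = y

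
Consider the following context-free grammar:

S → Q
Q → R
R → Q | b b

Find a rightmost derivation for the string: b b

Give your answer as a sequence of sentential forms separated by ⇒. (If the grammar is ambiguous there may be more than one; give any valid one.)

S ⇒ Q ⇒ R ⇒ b b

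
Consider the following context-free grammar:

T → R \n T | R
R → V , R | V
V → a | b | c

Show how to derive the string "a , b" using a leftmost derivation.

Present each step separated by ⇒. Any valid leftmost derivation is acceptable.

T ⇒ R ⇒ V , R ⇒ a , R ⇒ a , V ⇒ a , b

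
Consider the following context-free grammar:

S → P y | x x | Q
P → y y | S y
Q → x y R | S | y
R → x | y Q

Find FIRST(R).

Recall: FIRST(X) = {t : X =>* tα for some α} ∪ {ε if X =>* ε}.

We compute FIRST(R) using the standard algorithm.
FIRST(P) = {x, y}
FIRST(Q) = {x, y}
FIRST(R) = {x, y}
FIRST(S) = {x, y}
Therefore, FIRST(R) = {x, y}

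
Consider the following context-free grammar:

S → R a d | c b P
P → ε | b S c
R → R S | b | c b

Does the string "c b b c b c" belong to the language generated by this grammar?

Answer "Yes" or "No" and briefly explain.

Yes - a valid derivation exists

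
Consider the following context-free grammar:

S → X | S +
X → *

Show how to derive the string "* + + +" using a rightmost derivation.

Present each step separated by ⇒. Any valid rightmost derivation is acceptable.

S ⇒ S + ⇒ S + + ⇒ S + + + ⇒ X + + + ⇒ * + + +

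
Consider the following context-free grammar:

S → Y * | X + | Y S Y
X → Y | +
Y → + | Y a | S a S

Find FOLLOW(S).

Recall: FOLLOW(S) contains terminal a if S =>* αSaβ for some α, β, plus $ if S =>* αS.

We compute FOLLOW(S) using the standard algorithm.
FOLLOW(S) starts with {$}.
FIRST(S) = {+}
FIRST(X) = {+}
FIRST(Y) = {+}
FOLLOW(S) = {$, *, +, a}
FOLLOW(X) = {+}
FOLLOW(Y) = {$, *, +, a}
Therefore, FOLLOW(S) = {$, *, +, a}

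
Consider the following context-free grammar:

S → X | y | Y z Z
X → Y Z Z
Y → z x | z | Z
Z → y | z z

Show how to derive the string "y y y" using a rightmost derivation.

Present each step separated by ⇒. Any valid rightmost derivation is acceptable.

S ⇒ X ⇒ Y Z Z ⇒ Y Z y ⇒ Y y y ⇒ Z y y ⇒ y y y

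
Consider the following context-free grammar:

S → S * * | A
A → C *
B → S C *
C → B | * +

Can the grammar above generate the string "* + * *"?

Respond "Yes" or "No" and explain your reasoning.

No - no valid derivation exists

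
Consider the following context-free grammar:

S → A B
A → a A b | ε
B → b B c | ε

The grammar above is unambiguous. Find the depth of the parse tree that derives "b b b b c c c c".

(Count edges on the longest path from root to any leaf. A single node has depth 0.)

6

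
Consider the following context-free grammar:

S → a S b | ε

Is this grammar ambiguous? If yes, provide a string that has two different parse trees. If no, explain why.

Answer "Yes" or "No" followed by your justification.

No - the grammar is unambiguous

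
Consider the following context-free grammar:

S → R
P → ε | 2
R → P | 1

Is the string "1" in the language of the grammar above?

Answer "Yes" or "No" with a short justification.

Yes - a valid derivation exists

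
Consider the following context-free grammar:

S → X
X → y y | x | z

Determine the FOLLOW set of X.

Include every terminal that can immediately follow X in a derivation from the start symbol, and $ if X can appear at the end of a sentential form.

We compute FOLLOW(X) using the standard algorithm.
FOLLOW(S) starts with {$}.
FIRST(S) = {x, y, z}
FIRST(X) = {x, y, z}
FOLLOW(S) = {$}
FOLLOW(X) = {$}
Therefore, FOLLOW(X) = {$}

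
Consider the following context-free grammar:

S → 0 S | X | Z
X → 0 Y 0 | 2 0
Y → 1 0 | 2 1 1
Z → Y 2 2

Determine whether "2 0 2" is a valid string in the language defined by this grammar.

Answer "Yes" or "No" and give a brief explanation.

No - no valid derivation exists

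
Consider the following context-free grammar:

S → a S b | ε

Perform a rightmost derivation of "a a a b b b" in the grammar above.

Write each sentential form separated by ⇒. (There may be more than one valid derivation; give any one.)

S ⇒ a S b ⇒ a a S b b ⇒ a a a S b b b ⇒ a a a b b b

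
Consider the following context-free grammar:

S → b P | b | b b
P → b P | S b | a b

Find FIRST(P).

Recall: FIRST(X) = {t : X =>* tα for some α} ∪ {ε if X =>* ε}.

We compute FIRST(P) using the standard algorithm.
FIRST(P) = {a, b}
FIRST(S) = {b}
Therefore, FIRST(P) = {a, b}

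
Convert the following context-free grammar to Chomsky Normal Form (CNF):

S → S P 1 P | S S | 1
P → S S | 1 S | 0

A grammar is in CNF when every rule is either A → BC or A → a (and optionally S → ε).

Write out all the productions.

T1 → 1; S → 1; P → 0; S → S X0; X0 → P X1; X1 → T1 P; S → S S; P → S S; P → T1 S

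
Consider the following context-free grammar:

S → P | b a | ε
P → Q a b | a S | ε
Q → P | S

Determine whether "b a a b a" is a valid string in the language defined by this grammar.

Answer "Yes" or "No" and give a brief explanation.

No - no valid derivation exists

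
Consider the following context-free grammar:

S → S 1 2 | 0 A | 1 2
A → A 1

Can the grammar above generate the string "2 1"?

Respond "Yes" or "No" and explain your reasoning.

No - no valid derivation exists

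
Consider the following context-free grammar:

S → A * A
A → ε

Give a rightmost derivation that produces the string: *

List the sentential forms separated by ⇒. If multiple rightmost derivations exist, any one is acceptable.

S ⇒ A * A ⇒ A * ⇒ *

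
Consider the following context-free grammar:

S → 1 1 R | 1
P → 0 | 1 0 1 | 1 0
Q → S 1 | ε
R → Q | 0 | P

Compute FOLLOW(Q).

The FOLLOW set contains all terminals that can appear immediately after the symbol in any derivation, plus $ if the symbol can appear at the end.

We compute FOLLOW(Q) using the standard algorithm.
FOLLOW(S) starts with {$}.
FIRST(P) = {0, 1}
FIRST(Q) = {1, ε}
FIRST(R) = {0, 1, ε}
FIRST(S) = {1}
FOLLOW(P) = {$, 1}
FOLLOW(Q) = {$, 1}
FOLLOW(R) = {$, 1}
FOLLOW(S) = {$, 1}
Therefore, FOLLOW(Q) = {$, 1}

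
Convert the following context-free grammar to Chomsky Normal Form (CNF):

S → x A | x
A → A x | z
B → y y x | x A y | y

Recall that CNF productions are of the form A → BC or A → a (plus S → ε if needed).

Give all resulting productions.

TX → x; S → x; A → z; TY → y; B → y; S → TX A; A → A TX; B → TY X0; X0 → TY TX; B → TX X1; X1 → A TY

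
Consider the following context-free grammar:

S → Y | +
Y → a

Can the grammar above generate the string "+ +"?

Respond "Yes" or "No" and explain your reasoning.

No - no valid derivation exists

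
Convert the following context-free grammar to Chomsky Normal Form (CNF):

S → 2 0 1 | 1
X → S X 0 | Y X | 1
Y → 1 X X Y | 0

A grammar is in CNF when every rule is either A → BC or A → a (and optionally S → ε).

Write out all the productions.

T2 → 2; T0 → 0; T1 → 1; S → 1; X → 1; Y → 0; S → T2 X0; X0 → T0 T1; X → S X1; X1 → X T0; X → Y X; Y → T1 X2; X2 → X X3; X3 → X Y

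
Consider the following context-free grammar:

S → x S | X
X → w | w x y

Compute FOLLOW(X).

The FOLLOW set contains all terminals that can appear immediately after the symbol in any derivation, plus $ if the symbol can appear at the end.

We compute FOLLOW(X) using the standard algorithm.
FOLLOW(S) starts with {$}.
FIRST(S) = {w, x}
FIRST(X) = {w}
FOLLOW(S) = {$}
FOLLOW(X) = {$}
Therefore, FOLLOW(X) = {$}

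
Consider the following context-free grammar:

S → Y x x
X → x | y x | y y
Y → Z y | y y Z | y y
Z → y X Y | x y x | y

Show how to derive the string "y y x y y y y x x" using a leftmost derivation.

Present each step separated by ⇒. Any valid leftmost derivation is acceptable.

S ⇒ Y x x ⇒ Z y x x ⇒ y X Y y x x ⇒ y y x Y y x x ⇒ y y x y y Z y x x ⇒ y y x y y y y x x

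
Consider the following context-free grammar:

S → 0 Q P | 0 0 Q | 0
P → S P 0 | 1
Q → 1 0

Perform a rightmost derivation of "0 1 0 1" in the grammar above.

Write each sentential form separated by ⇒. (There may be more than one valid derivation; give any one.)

S ⇒ 0 Q P ⇒ 0 Q 1 ⇒ 0 1 0 1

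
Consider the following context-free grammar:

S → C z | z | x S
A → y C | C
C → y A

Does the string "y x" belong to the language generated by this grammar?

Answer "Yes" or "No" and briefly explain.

No - no valid derivation exists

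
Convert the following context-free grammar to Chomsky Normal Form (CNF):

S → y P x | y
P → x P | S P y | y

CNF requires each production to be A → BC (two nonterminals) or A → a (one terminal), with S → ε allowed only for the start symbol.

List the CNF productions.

TY → y; TX → x; S → y; P → y; S → TY X0; X0 → P TX; P → TX P; P → S X1; X1 → P TY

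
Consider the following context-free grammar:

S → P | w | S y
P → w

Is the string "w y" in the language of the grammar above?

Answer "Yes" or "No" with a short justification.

Yes - a valid derivation exists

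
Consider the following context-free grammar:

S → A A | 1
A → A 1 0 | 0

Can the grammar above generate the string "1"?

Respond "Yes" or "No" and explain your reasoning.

Yes - a valid derivation exists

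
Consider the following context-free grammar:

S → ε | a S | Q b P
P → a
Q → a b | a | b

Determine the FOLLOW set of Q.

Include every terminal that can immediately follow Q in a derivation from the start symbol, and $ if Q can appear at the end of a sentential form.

We compute FOLLOW(Q) using the standard algorithm.
FOLLOW(S) starts with {$}.
FIRST(P) = {a}
FIRST(Q) = {a, b}
FIRST(S) = {a, b, ε}
FOLLOW(P) = {$}
FOLLOW(Q) = {b}
FOLLOW(S) = {$}
Therefore, FOLLOW(Q) = {b}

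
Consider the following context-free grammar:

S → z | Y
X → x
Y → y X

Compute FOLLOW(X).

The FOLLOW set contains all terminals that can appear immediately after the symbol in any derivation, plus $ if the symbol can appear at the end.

We compute FOLLOW(X) using the standard algorithm.
FOLLOW(S) starts with {$}.
FIRST(S) = {y, z}
FIRST(X) = {x}
FIRST(Y) = {y}
FOLLOW(S) = {$}
FOLLOW(X) = {$}
FOLLOW(Y) = {$}
Therefore, FOLLOW(X) = {$}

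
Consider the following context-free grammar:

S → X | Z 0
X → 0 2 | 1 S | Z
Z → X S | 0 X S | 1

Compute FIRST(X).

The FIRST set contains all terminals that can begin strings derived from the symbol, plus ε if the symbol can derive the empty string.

We compute FIRST(X) using the standard algorithm.
FIRST(S) = {0, 1}
FIRST(X) = {0, 1}
FIRST(Z) = {0, 1}
Therefore, FIRST(X) = {0, 1}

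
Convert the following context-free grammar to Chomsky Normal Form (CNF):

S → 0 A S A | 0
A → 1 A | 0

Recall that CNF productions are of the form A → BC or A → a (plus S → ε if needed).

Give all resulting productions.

T0 → 0; S → 0; T1 → 1; A → 0; S → T0 X0; X0 → A X1; X1 → S A; A → T1 A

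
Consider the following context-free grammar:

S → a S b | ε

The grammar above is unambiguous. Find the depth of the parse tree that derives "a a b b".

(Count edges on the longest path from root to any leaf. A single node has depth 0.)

3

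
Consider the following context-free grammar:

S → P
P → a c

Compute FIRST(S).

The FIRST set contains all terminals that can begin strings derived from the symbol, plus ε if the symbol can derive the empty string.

We compute FIRST(S) using the standard algorithm.
FIRST(P) = {a}
FIRST(S) = {a}
Therefore, FIRST(S) = {a}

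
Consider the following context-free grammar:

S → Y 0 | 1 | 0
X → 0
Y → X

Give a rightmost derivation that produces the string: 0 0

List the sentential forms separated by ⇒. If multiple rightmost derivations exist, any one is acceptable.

S ⇒ Y 0 ⇒ X 0 ⇒ 0 0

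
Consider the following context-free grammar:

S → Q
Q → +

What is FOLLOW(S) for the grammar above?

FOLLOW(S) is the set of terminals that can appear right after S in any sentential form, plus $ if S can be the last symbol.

We compute FOLLOW(S) using the standard algorithm.
FOLLOW(S) starts with {$}.
FIRST(Q) = {+}
FIRST(S) = {+}
FOLLOW(Q) = {$}
FOLLOW(S) = {$}
Therefore, FOLLOW(S) = {$}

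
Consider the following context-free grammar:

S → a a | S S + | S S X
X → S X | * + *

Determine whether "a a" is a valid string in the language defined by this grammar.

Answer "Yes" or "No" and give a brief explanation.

Yes - a valid derivation exists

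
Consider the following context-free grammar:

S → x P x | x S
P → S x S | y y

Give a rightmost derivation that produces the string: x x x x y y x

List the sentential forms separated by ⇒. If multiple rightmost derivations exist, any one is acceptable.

S ⇒ x S ⇒ x x S ⇒ x x x S ⇒ x x x x P x ⇒ x x x x y y x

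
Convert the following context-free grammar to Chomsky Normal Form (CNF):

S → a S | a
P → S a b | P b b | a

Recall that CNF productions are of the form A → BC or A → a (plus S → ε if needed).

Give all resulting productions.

TA → a; S → a; TB → b; P → a; S → TA S; P → S X0; X0 → TA TB; P → P X1; X1 → TB TB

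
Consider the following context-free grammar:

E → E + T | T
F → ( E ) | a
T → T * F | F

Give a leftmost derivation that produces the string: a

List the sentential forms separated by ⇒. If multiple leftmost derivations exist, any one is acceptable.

E ⇒ T ⇒ F ⇒ a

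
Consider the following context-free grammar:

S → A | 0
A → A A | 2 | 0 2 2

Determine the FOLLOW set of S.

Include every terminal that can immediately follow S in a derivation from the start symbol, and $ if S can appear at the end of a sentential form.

We compute FOLLOW(S) using the standard algorithm.
FOLLOW(S) starts with {$}.
FIRST(A) = {0, 2}
FIRST(S) = {0, 2}
FOLLOW(A) = {$, 0, 2}
FOLLOW(S) = {$}
Therefore, FOLLOW(S) = {$}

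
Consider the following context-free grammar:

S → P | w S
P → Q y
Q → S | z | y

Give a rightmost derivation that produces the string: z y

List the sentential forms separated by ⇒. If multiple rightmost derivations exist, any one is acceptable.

S ⇒ P ⇒ Q y ⇒ z y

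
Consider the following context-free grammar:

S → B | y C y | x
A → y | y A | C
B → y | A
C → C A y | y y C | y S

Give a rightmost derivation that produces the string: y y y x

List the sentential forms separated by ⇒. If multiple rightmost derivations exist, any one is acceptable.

S ⇒ B ⇒ A ⇒ C ⇒ y y C ⇒ y y y S ⇒ y y y x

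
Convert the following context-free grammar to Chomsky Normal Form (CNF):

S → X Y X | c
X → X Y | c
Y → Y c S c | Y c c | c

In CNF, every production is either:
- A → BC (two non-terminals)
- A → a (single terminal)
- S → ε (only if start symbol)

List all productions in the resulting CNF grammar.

S → c; X → c; TC → c; Y → c; S → X X0; X0 → Y X; X → X Y; Y → Y X1; X1 → TC X2; X2 → S TC; Y → Y X3; X3 → TC TC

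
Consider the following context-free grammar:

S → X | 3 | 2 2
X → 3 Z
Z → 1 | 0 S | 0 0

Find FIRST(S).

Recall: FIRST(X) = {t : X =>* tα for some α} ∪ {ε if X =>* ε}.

We compute FIRST(S) using the standard algorithm.
FIRST(S) = {2, 3}
FIRST(X) = {3}
FIRST(Z) = {0, 1}
Therefore, FIRST(S) = {2, 3}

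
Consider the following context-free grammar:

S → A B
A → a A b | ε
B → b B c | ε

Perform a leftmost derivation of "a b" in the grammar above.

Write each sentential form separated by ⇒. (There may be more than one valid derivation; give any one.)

S ⇒ A B ⇒ a A b B ⇒ a b B ⇒ a b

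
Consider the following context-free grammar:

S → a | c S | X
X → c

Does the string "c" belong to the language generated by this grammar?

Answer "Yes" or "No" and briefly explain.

Yes - a valid derivation exists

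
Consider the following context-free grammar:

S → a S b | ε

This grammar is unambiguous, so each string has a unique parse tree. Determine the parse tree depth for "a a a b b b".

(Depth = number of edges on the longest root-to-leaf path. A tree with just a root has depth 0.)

4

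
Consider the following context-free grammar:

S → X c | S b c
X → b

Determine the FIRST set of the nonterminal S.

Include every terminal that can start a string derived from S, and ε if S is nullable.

We compute FIRST(S) using the standard algorithm.
FIRST(S) = {b}
FIRST(X) = {b}
Therefore, FIRST(S) = {b}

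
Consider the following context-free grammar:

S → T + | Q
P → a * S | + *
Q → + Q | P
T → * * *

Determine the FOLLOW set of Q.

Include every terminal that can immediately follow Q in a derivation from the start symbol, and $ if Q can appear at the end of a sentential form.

We compute FOLLOW(Q) using the standard algorithm.
FOLLOW(S) starts with {$}.
FIRST(P) = {+, a}
FIRST(Q) = {+, a}
FIRST(S) = {*, +, a}
FIRST(T) = {*}
FOLLOW(P) = {$}
FOLLOW(Q) = {$}
FOLLOW(S) = {$}
FOLLOW(T) = {+}
Therefore, FOLLOW(Q) = {$}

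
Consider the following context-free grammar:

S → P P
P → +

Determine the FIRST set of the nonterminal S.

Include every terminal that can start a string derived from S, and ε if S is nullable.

We compute FIRST(S) using the standard algorithm.
FIRST(P) = {+}
FIRST(S) = {+}
Therefore, FIRST(S) = {+}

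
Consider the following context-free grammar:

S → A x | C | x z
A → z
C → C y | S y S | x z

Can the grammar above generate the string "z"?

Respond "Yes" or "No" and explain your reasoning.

No - no valid derivation exists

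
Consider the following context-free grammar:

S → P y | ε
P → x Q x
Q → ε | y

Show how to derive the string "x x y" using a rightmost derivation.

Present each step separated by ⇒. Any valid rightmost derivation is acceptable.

S ⇒ P y ⇒ x Q x y ⇒ x x y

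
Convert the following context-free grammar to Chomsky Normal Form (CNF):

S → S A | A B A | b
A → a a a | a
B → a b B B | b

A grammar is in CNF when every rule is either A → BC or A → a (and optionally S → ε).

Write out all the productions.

S → b; TA → a; A → a; TB → b; B → b; S → S A; S → A X0; X0 → B A; A → TA X1; X1 → TA TA; B → TA X2; X2 → TB X3; X3 → B B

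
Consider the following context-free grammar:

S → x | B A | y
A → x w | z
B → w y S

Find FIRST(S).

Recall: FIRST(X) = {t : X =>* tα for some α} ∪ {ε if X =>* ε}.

We compute FIRST(S) using the standard algorithm.
FIRST(A) = {x, z}
FIRST(B) = {w}
FIRST(S) = {w, x, y}
Therefore, FIRST(S) = {w, x, y}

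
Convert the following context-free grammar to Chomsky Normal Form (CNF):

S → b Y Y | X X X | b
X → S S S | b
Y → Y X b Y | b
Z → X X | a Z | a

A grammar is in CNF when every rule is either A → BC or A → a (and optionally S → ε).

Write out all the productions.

TB → b; S → b; X → b; Y → b; TA → a; Z → a; S → TB X0; X0 → Y Y; S → X X1; X1 → X X; X → S X2; X2 → S S; Y → Y X3; X3 → X X4; X4 → TB Y; Z → X X; Z → TA Z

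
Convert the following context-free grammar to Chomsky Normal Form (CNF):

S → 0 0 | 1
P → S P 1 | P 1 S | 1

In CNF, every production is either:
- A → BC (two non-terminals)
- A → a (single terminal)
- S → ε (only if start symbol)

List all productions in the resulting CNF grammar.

T0 → 0; S → 1; T1 → 1; P → 1; S → T0 T0; P → S X0; X0 → P T1; P → P X1; X1 → T1 S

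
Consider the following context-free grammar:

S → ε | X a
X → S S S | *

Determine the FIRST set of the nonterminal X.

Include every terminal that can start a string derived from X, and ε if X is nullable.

We compute FIRST(X) using the standard algorithm.
FIRST(S) = {*, a, ε}
FIRST(X) = {*, a, ε}
Therefore, FIRST(X) = {*, a, ε}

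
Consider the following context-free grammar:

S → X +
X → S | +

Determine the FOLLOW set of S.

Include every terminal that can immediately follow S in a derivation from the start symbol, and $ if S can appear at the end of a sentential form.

We compute FOLLOW(S) using the standard algorithm.
FOLLOW(S) starts with {$}.
FIRST(S) = {+}
FIRST(X) = {+}
FOLLOW(S) = {$, +}
FOLLOW(X) = {+}
Therefore, FOLLOW(S) = {$, +}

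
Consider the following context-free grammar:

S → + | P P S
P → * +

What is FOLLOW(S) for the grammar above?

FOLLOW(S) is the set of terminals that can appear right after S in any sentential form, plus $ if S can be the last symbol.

We compute FOLLOW(S) using the standard algorithm.
FOLLOW(S) starts with {$}.
FIRST(P) = {*}
FIRST(S) = {*, +}
FOLLOW(P) = {*, +}
FOLLOW(S) = {$}
Therefore, FOLLOW(S) = {$}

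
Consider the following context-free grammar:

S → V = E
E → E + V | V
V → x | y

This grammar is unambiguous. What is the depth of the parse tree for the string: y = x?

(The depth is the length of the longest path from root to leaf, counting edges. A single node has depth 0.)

3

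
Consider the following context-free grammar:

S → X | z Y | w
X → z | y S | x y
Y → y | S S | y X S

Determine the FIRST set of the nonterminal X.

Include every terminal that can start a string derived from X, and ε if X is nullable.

We compute FIRST(X) using the standard algorithm.
FIRST(S) = {w, x, y, z}
FIRST(X) = {x, y, z}
FIRST(Y) = {w, x, y, z}
Therefore, FIRST(X) = {x, y, z}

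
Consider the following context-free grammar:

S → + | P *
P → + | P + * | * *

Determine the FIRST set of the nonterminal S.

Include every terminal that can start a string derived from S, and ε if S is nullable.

We compute FIRST(S) using the standard algorithm.
FIRST(P) = {*, +}
FIRST(S) = {*, +}
Therefore, FIRST(S) = {*, +}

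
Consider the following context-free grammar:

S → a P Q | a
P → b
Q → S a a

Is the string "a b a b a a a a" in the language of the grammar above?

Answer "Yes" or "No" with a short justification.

No - no valid derivation exists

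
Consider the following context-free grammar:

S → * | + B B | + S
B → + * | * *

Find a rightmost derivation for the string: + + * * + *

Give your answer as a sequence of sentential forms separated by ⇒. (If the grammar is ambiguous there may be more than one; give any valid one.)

S ⇒ + S ⇒ + + B B ⇒ + + B + * ⇒ + + * * + *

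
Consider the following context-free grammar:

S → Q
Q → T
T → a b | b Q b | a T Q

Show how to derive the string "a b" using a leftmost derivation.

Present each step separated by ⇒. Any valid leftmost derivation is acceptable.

S ⇒ Q ⇒ T ⇒ a b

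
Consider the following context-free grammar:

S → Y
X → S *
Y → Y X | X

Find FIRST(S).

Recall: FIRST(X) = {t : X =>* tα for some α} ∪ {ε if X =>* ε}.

We compute FIRST(S) using the standard algorithm.
FIRST(S) = {}
FIRST(X) = {}
FIRST(Y) = {}
Therefore, FIRST(S) = {}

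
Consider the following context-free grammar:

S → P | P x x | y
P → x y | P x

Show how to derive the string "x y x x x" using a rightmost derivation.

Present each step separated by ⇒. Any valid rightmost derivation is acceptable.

S ⇒ P x x ⇒ P x x x ⇒ x y x x x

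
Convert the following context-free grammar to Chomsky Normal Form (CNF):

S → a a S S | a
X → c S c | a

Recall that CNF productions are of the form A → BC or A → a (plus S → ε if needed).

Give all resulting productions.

TA → a; S → a; TC → c; X → a; S → TA X0; X0 → TA X1; X1 → S S; X → TC X2; X2 → S TC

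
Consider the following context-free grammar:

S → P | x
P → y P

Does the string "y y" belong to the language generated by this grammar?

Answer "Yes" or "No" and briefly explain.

No - no valid derivation exists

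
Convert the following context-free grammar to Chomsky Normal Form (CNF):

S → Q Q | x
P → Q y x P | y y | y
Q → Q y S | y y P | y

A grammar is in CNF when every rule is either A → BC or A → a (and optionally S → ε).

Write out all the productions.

S → x; TY → y; TX → x; P → y; Q → y; S → Q Q; P → Q X0; X0 → TY X1; X1 → TX P; P → TY TY; Q → Q X2; X2 → TY S; Q → TY X3; X3 → TY P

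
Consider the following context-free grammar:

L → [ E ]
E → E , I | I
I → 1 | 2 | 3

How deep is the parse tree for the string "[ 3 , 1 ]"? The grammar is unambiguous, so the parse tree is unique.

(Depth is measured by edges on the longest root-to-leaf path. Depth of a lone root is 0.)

4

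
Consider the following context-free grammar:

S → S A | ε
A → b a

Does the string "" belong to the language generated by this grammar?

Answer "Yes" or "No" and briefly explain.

Yes - a valid derivation exists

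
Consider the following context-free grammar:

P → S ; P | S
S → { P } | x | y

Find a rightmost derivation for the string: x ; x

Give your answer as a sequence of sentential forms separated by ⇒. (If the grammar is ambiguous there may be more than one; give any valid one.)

P ⇒ S ; P ⇒ S ; S ⇒ S ; x ⇒ x ; x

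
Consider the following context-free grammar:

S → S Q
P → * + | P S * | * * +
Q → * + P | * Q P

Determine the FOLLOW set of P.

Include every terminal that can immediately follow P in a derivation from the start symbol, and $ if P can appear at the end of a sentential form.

We compute FOLLOW(P) using the standard algorithm.
FOLLOW(S) starts with {$}.
FIRST(P) = {*}
FIRST(Q) = {*}
FIRST(S) = {}
FOLLOW(P) = {$, *}
FOLLOW(Q) = {$, *}
FOLLOW(S) = {$, *}
Therefore, FOLLOW(P) = {$, *}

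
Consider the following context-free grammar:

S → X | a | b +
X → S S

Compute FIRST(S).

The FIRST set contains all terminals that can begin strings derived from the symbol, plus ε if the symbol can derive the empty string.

We compute FIRST(S) using the standard algorithm.
FIRST(S) = {a, b}
FIRST(X) = {a, b}
Therefore, FIRST(S) = {a, b}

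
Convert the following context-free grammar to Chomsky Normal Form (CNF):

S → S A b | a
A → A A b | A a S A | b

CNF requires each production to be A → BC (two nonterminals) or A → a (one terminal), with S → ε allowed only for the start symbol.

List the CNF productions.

TB → b; S → a; TA → a; A → b; S → S X0; X0 → A TB; A → A X1; X1 → A TB; A → A X2; X2 → TA X3; X3 → S A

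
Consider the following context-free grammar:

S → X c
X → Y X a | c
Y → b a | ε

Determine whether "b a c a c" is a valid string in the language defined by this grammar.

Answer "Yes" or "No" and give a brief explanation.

Yes - a valid derivation exists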